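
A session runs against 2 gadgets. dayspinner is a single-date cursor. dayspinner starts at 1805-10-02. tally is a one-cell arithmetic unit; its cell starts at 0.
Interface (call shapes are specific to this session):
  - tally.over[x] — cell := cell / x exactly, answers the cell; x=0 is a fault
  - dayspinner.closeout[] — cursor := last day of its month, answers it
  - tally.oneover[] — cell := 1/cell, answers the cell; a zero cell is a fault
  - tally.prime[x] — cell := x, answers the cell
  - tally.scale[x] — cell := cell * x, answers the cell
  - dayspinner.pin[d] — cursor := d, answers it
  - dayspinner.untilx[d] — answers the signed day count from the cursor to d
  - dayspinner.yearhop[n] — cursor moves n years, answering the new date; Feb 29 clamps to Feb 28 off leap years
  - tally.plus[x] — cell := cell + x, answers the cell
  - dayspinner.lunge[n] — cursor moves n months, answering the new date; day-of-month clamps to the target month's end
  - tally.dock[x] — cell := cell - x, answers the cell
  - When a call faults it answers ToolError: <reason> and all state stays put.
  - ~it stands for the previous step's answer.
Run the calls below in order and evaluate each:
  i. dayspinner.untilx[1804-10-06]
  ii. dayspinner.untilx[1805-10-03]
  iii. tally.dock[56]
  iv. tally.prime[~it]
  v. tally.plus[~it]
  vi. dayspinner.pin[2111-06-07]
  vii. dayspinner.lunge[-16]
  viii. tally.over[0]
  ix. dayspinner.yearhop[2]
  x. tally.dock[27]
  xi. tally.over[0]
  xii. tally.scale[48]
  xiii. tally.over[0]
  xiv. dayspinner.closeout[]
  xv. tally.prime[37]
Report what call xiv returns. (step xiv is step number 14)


I call untilx on d: 1804-10-06, — result: -361.
Calling untilx on d: 1805-10-03: 1.
Then dock on x: 56, and get -56.
I try prime on x: ~it: -56.
Using plus on x: ~it, — result: -112.
Calling pin on d: 2111-06-07, → 2111-06-07.
I run lunge on n: -16, and observe 2110-02-07.
Invoking over on x: 0, and get ToolError: division by zero.
I invoke yearhop on n: 2, — result: 2112-02-07.
Using dock on x: 27, and see -139.
I try over on x: 0, and observe ToolError: division by zero.
I use scale on x: 48, and observe -6672.
Using over on x: 0, which returns ToolError: division by zero.
I call closeout(), giving 2112-02-29.
Then prime on x: 37: 37.

Answer: 2112-02-29


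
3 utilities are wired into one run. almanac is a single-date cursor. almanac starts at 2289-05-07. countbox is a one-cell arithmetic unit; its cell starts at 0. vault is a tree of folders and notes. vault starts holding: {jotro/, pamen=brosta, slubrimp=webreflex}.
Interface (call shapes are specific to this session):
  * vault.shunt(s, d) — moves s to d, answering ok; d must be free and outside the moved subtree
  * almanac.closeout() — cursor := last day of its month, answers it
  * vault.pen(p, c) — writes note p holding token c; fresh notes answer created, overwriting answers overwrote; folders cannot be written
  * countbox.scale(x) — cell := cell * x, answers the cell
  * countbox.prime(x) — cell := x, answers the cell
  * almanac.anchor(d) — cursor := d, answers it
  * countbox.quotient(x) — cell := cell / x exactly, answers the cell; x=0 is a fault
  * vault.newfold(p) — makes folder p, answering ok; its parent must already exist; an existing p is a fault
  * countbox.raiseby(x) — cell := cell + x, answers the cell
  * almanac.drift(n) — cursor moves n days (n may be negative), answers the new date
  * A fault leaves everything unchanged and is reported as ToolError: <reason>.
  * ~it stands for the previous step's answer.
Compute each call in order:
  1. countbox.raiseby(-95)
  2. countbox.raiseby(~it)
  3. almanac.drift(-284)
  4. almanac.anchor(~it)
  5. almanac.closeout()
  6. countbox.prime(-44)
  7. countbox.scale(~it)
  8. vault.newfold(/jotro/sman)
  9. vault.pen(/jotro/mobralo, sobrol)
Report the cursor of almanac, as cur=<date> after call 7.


-> countbox.raiseby(x=-95)
<- -95
-> countbox.raiseby(x=~it)
<- -190
-> almanac.drift(n=-284)
<- 2288-07-27
-> almanac.anchor(d=~it)
<- 2288-07-27
-> almanac.closeout()
<- 2288-07-31
-> countbox.prime(x=-44)
<- -44
-> countbox.scale(x=~it)
<- 1936
-> vault.newfold(p=/jotro/sman)
<- ok
-> vault.pen(p=/jotro/mobralo, c=sobrol)
<- created

Answer: cur=2288-07-31


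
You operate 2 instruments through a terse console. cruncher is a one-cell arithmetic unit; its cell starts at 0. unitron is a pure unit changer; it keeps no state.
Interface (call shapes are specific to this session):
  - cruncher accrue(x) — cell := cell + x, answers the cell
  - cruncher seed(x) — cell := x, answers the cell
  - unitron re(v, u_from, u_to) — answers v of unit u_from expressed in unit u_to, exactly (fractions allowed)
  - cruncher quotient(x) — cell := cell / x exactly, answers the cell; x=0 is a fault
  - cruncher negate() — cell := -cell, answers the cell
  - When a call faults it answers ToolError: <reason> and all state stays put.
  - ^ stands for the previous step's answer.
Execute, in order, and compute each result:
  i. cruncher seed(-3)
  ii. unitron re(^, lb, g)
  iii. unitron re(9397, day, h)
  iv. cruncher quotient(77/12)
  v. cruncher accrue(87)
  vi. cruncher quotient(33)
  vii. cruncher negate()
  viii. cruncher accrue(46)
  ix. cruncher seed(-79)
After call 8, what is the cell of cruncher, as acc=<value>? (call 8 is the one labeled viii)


>> cruncher seed(-3)
<< -3
>> unitron re(^, lb, g)
<< -136077711/100000
>> unitron re(9397, day, h)
<< 225528
>> cruncher quotient(77/12)
<< -36/77
>> cruncher accrue(87)
<< 6663/77
>> cruncher quotient(33)
<< 2221/847
>> cruncher negate()
<< -2221/847
>> cruncher accrue(46)
<< 36741/847
>> cruncher seed(-79)
<< -79

Answer: acc=36741/847


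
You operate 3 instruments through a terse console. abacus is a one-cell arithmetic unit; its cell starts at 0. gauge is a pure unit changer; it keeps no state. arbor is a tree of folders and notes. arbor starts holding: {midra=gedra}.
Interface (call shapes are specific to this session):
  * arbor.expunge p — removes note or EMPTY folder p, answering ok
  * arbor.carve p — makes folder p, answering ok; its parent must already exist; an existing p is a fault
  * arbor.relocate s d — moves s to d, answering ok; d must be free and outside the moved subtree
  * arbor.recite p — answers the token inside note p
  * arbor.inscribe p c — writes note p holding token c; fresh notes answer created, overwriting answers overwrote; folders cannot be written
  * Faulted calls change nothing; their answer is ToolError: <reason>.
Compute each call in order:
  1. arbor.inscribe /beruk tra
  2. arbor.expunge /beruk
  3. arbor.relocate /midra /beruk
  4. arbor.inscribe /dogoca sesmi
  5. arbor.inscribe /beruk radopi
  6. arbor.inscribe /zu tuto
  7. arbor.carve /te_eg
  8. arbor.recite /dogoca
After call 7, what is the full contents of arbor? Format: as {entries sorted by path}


Answer: {beruk=radopi, dogoca=sesmi, te_eg/, zu=tuto}

Derivation:
>> inscribe(p=/beruk, c=tra)
<< created
>> expunge(p=/beruk)
<< ok
>> relocate(s=/midra, d=/beruk)
<< ok
>> inscribe(p=/dogoca, c=sesmi)
<< created
>> inscribe(p=/beruk, c=radopi)
<< overwrote
>> inscribe(p=/zu, c=tuto)
<< created
>> carve(p=/te_eg)
<< ok
>> recite(p=/dogoca)
<< sesmi


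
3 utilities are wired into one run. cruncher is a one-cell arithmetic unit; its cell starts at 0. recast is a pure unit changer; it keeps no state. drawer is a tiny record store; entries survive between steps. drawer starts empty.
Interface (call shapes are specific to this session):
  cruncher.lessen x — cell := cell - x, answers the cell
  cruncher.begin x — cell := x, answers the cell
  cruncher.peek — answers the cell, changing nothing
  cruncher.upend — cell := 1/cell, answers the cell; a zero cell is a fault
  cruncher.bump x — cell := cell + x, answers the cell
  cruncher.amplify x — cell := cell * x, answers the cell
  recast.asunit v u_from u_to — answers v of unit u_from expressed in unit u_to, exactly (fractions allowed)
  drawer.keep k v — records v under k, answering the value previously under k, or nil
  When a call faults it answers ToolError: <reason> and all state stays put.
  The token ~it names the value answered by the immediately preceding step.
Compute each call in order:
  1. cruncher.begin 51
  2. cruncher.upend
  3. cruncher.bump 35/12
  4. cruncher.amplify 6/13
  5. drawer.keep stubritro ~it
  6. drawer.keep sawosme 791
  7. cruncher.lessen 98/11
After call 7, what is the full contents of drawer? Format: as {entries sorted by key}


Answer: {sawosme=791, stubritro=599/442}

Derivation:
·→ cruncher.begin(x: 51)
·← 51
·→ cruncher.upend()
·← 1/51
·→ cruncher.bump(x: 35/12)
·← 599/204
·→ cruncher.amplify(x: 6/13)
·← 599/442
·→ drawer.keep(k: stubritro, v: ~it)
·← nil
·→ drawer.keep(k: sawosme, v: 791)
·← nil
·→ cruncher.lessen(x: 98/11)
·← -36727/4862


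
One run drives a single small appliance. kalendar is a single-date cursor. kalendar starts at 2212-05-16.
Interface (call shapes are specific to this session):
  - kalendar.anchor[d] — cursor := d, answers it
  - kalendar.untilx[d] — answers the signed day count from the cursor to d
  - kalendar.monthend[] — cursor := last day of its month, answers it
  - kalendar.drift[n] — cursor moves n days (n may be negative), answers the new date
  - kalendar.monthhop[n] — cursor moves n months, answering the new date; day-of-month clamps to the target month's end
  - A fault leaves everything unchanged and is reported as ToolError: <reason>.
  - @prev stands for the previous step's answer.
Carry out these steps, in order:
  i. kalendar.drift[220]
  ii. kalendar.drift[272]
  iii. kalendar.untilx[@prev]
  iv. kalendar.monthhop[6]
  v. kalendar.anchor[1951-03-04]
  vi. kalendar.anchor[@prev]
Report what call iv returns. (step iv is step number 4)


Answer: 2214-03-20

Derivation:
! 1. kalendar.drift(n='220') => 2212-12-22
! 2. kalendar.drift(n='272') => 2213-09-20
! 3. kalendar.untilx(d='@prev') => 0
! 4. kalendar.monthhop(n='6') => 2214-03-20
! 5. kalendar.anchor(d='1951-03-04') => 1951-03-04
! 6. kalendar.anchor(d='@prev') => 1951-03-04


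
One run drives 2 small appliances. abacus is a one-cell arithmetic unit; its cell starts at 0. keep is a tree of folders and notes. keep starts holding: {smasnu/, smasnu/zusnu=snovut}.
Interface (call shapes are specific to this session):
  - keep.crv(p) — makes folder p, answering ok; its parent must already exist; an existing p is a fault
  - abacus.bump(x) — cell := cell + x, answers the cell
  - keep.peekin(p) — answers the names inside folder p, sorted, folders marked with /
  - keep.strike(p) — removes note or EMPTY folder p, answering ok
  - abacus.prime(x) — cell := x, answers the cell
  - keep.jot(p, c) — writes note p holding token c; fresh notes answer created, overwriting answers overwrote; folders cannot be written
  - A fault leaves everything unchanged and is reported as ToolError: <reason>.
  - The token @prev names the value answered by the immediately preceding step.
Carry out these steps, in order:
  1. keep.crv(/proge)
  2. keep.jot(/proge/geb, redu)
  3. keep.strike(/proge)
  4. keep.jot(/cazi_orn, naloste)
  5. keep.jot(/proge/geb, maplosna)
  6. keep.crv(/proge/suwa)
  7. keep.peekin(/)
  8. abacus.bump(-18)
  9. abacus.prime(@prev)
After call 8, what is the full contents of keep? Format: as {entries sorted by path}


% keep.crv p→/proge
[out] ok
% keep.jot p→/proge/geb c→redu
[out] created
% keep.strike p→/proge
[out] ToolError: not empty
% keep.jot p→/cazi_orn c→naloste
[out] created
% keep.jot p→/proge/geb c→maplosna
[out] overwrote
% keep.crv p→/proge/suwa
[out] ok
% keep.peekin p→/
[out] [cazi_orn, proge/, smasnu/]
% abacus.bump x→-18
[out] -18
% abacus.prime x→@prev
[out] -18

Answer: {cazi_orn=naloste, proge/, proge/geb=maplosna, proge/suwa/, smasnu/, smasnu/zusnu=snovut}


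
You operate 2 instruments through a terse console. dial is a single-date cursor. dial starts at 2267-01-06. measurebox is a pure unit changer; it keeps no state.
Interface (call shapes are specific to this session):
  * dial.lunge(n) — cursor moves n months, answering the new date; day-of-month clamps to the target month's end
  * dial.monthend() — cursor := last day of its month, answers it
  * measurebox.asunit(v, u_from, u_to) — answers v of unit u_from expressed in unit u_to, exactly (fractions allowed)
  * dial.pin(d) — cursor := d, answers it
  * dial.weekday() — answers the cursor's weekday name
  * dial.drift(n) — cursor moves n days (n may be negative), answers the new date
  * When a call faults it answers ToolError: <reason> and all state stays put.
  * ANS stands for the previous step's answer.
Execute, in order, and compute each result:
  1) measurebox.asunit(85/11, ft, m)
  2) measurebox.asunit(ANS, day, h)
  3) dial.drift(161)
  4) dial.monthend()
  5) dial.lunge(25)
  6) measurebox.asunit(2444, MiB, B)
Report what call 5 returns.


Calling measurebox.asunit passing 85/11, ft, m, and observe 6477/2750.
Now I run measurebox.asunit passing ANS, day, h, giving 77724/1375.
Invoking dial.drift passing 161, giving 2267-06-16.
I invoke dial.monthend, and get 2267-06-30.
I use dial.lunge passing 25, which returns 2269-07-30.
I call measurebox.asunit passing 2444, MiB, B: 2562719744.

Answer: 2269-07-30


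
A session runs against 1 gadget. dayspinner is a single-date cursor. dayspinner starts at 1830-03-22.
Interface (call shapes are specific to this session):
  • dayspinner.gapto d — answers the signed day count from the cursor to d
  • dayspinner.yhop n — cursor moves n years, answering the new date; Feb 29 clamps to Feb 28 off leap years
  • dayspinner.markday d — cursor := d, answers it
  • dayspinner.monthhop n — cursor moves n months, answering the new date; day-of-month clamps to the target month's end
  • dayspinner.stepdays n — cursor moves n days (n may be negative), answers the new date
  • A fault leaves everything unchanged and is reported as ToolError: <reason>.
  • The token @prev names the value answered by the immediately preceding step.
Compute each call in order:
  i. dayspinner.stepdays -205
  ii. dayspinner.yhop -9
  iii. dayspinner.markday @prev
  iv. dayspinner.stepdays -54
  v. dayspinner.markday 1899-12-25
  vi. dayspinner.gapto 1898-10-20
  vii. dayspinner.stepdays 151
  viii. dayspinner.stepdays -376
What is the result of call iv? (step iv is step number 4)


Step: dayspinner.stepdays[n→-205]
Result: 1829-08-29
Step: dayspinner.yhop[n→-9]
Result: 1820-08-29
Step: dayspinner.markday[d→@prev]
Result: 1820-08-29
Step: dayspinner.stepdays[n→-54]
Result: 1820-07-06
Step: dayspinner.markday[d→1899-12-25]
Result: 1899-12-25
Step: dayspinner.gapto[d→1898-10-20]
Result: -431
Step: dayspinner.stepdays[n→151]
Result: 1900-05-25
Step: dayspinner.stepdays[n→-376]
Result: 1899-05-14

Answer: 1820-07-06


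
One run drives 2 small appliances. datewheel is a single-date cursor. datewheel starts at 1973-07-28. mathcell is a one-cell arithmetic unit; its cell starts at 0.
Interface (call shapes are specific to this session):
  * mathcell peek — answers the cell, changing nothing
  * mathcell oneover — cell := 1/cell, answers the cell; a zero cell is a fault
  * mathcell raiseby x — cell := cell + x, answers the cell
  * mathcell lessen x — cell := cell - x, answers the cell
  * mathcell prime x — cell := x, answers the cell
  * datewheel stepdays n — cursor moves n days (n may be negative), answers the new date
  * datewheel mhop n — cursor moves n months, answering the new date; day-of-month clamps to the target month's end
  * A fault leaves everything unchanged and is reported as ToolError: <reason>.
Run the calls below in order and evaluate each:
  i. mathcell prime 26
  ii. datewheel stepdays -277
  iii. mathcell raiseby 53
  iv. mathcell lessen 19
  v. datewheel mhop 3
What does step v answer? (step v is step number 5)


Answer: 1973-01-24

Derivation:
I run mathcell prime(x=26), — result: 26.
Now I run datewheel stepdays(n=-277), and observe 1972-10-24.
I call mathcell raiseby(x=53), and observe 79.
I try mathcell lessen(x=19), and see 60.
I invoke datewheel mhop(n=3), which returns 1973-01-24.


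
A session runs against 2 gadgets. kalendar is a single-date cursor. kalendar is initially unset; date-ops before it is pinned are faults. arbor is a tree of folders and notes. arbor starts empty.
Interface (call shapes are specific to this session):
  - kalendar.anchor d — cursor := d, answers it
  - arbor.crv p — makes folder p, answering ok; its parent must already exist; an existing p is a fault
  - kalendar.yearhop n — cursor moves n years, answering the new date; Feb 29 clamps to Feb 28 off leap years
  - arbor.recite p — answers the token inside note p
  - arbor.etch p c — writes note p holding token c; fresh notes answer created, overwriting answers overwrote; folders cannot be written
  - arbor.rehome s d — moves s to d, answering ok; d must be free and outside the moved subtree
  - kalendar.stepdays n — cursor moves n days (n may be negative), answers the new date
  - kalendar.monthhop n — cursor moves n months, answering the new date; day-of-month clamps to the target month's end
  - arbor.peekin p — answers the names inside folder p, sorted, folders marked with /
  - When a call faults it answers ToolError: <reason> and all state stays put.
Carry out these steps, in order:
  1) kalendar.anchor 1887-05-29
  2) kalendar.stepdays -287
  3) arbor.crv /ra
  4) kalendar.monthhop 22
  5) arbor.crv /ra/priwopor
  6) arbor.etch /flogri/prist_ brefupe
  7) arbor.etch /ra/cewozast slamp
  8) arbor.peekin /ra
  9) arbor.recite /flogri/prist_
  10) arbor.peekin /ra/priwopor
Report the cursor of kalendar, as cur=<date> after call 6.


Answer: cur=1888-06-15

Derivation:
I use kalendar.anchor(d=1887-05-29): 1887-05-29.
Using kalendar.stepdays(n=-287), and see 1886-08-15.
I use arbor.crv(p=/ra), giving ok.
I run kalendar.monthhop(n=22), giving 1888-06-15.
Next I call arbor.crv(p=/ra/priwopor): ok.
Then arbor.etch(p=/flogri/prist_, c=brefupe), and get ToolError: no parent.
Calling arbor.etch(p=/ra/cewozast, c=slamp), and see created.
I call arbor.peekin(p=/ra), → [cewozast, priwopor/].
I use arbor.recite(p=/flogri/prist_), yielding ToolError: not found.
Calling arbor.peekin(p=/ra/priwopor), giving [].


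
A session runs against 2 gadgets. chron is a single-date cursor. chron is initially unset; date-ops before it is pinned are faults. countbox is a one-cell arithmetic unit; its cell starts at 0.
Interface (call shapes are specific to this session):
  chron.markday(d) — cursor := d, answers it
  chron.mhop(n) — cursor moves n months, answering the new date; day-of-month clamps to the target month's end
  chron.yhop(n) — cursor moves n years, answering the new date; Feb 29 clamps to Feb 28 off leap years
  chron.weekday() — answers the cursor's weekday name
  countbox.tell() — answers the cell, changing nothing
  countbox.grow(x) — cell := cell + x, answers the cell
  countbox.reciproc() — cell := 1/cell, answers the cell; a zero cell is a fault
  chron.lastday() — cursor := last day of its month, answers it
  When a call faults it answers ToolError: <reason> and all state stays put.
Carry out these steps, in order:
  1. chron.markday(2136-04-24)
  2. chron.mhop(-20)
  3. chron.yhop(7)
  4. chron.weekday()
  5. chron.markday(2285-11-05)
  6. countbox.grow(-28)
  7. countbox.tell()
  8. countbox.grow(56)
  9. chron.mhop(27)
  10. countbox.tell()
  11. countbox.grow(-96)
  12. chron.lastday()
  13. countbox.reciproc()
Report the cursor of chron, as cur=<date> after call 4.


·→ chron.markday(d: 2136-04-24)
·← 2136-04-24
·→ chron.mhop(n: -20)
·← 2134-08-24
·→ chron.yhop(n: 7)
·← 2141-08-24
·→ chron.weekday()
·← Thursday
·→ chron.markday(d: 2285-11-05)
·← 2285-11-05
·→ countbox.grow(x: -28)
·← -28
·→ countbox.tell()
·← -28
·→ countbox.grow(x: 56)
·← 28
·→ chron.mhop(n: 27)
·← 2288-02-05
·→ countbox.tell()
·← 28
·→ countbox.grow(x: -96)
·← -68
·→ chron.lastday()
·← 2288-02-29
·→ countbox.reciproc()
·← -1/68

Answer: cur=2141-08-24


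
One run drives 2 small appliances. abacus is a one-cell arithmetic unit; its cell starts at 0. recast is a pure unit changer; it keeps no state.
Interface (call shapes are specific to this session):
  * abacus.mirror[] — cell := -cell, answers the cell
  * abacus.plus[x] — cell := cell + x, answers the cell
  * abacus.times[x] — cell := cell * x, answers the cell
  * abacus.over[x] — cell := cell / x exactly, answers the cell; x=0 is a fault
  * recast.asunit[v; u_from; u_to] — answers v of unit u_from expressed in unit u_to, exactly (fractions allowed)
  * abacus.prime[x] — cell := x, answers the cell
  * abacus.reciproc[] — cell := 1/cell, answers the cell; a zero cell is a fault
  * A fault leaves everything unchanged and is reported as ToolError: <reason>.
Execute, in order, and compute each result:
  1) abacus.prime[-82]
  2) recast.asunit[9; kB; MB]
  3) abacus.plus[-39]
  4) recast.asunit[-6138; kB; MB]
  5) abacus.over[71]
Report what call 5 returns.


$ prime x→-82
[out] -82
$ asunit v→9 u_from→kB u_to→MB
[out] 9/1000
$ plus x→-39
[out] -121
$ asunit v→-6138 u_from→kB u_to→MB
[out] -3069/500
$ over x→71
[out] -121/71

Answer: -121/71


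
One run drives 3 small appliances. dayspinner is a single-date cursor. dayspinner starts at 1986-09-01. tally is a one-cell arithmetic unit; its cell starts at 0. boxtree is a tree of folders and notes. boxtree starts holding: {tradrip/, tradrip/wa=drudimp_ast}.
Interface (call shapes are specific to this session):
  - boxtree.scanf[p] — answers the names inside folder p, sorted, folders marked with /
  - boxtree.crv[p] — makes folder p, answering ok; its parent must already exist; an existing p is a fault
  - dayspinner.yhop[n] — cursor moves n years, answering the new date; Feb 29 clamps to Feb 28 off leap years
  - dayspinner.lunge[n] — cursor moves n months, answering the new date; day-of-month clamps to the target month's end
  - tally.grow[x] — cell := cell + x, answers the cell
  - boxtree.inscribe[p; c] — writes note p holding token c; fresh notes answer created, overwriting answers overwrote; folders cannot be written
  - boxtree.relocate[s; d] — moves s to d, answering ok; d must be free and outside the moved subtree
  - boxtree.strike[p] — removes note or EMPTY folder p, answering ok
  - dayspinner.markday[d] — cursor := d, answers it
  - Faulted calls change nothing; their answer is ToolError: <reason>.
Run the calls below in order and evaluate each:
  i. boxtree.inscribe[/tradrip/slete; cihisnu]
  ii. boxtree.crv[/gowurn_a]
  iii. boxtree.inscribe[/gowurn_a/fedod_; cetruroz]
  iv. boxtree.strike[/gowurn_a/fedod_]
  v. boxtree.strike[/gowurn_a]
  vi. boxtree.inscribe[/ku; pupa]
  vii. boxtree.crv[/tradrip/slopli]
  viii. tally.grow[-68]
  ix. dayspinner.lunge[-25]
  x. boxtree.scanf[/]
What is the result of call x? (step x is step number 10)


Do: boxtree.inscribe[p=/tradrip/slete; c=cihisnu]
See: created
Do: boxtree.crv[p=/gowurn_a]
See: ok
Do: boxtree.inscribe[p=/gowurn_a/fedod_; c=cetruroz]
See: created
Do: boxtree.strike[p=/gowurn_a/fedod_]
See: ok
Do: boxtree.strike[p=/gowurn_a]
See: ok
Do: boxtree.inscribe[p=/ku; c=pupa]
See: created
Do: boxtree.crv[p=/tradrip/slopli]
See: ok
Do: tally.grow[x=-68]
See: -68
Do: dayspinner.lunge[n=-25]
See: 1984-08-01
Do: boxtree.scanf[p=/]
See: [ku, tradrip/]

Answer: [ku, tradrip/]


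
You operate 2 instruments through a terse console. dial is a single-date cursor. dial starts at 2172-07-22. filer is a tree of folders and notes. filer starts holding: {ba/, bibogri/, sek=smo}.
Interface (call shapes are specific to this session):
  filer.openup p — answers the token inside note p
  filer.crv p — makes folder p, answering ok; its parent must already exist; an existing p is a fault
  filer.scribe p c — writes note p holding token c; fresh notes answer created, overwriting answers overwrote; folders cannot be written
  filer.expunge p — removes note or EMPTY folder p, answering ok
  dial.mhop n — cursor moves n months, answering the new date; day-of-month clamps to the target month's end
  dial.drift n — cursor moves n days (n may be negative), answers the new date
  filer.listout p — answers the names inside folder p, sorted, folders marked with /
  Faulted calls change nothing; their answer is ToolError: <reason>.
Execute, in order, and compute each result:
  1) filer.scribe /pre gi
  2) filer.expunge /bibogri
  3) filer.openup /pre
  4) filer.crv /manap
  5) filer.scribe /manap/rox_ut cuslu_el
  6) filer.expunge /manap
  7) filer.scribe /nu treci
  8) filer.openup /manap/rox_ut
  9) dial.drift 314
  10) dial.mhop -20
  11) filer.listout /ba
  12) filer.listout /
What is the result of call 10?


I use filer.scribe on p→/pre, c→gi, and observe created.
I invoke filer.expunge on p→/bibogri, → ok.
Calling filer.openup on p→/pre, — result: gi.
I call filer.crv on p→/manap, — result: ok.
Invoking filer.scribe on p→/manap/rox_ut, c→cuslu_el, yielding created.
Invoking filer.expunge on p→/manap, yielding ToolError: not empty.
I use filer.scribe on p→/nu, c→treci, and get created.
I try filer.openup on p→/manap/rox_ut, and see cuslu_el.
Calling dial.drift on n→314, yielding 2173-06-01.
Invoking dial.mhop on n→-20: 2171-10-01.
Invoking filer.listout on p→/ba: [].
Now I run filer.listout on p→/, yielding [ba/, manap/, nu, pre, sek].

Answer: 2171-10-01


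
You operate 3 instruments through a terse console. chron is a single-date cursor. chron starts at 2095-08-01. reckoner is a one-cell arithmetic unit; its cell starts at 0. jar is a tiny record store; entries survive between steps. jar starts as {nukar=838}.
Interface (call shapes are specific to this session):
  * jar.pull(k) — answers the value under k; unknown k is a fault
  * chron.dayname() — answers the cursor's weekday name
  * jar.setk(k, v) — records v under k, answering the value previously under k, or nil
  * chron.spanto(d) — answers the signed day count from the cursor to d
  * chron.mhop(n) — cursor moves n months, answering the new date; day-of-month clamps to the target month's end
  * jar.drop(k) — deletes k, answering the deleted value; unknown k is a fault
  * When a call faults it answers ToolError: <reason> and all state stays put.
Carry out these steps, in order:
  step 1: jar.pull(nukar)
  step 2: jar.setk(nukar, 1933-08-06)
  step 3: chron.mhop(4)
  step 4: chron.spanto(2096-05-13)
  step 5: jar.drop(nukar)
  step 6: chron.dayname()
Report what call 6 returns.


Answer: Thursday

Derivation:
-> jar.pull(k=nukar)
<- 838
-> jar.setk(k=nukar, v=1933-08-06)
<- 838
-> chron.mhop(n=4)
<- 2095-12-01
-> chron.spanto(d=2096-05-13)
<- 164
-> jar.drop(k=nukar)
<- 1933-08-06
-> chron.dayname()
<- Thursday


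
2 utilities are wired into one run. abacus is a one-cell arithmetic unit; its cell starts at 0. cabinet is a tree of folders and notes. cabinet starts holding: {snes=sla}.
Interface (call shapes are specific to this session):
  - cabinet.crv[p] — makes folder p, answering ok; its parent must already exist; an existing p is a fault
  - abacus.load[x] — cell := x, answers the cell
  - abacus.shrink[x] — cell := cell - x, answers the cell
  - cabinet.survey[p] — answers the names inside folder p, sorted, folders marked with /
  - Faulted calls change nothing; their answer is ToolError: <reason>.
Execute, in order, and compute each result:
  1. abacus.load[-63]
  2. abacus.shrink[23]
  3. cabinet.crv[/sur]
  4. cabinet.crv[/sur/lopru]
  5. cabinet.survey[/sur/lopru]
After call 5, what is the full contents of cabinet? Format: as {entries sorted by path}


> abacus.load x→-63
:: -63
> abacus.shrink x→23
:: -86
> cabinet.crv p→/sur
:: ok
> cabinet.crv p→/sur/lopru
:: ok
> cabinet.survey p→/sur/lopru
:: []

Answer: {snes=sla, sur/, sur/lopru/}


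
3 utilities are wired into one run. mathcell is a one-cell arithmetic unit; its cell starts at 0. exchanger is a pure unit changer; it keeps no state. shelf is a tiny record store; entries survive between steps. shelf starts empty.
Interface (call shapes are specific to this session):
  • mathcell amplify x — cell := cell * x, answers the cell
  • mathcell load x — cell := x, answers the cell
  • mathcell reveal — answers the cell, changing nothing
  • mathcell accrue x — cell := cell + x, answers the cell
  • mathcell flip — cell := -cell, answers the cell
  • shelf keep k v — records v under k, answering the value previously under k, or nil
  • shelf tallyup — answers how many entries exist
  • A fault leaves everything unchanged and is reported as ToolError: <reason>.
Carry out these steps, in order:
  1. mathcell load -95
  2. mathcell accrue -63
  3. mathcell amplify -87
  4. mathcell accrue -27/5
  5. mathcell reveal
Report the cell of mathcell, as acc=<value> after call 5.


Answer: acc=68703/5

Derivation:
Using mathcell load using x='-95': -95.
Calling mathcell accrue using x='-63': -158.
Next I call mathcell amplify using x='-87', and get 13746.
I use mathcell accrue using x='-27/5', and observe 68703/5.
I invoke mathcell reveal, and observe 68703/5.


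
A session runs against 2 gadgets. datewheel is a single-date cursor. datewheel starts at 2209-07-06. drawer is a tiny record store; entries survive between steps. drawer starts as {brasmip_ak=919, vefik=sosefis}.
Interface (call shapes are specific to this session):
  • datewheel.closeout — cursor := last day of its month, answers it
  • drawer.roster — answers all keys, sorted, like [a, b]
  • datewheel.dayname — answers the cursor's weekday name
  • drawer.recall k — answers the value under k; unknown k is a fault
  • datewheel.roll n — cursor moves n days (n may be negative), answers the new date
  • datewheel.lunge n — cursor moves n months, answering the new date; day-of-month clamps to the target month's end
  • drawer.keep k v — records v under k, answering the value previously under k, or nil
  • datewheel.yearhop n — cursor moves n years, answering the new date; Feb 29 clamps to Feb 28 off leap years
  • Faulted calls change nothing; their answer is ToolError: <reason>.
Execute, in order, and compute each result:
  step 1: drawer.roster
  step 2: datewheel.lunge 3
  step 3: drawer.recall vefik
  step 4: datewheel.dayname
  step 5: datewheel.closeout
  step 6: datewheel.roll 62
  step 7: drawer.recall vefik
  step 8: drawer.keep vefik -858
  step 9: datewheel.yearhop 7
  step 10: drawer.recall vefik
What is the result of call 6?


# 1. drawer.roster() -> [brasmip_ak, vefik]
# 2. datewheel.lunge(n: 3) -> 2209-10-06
# 3. drawer.recall(k: vefik) -> sosefis
# 4. datewheel.dayname() -> Friday
# 5. datewheel.closeout() -> 2209-10-31
# 6. datewheel.roll(n: 62) -> 2210-01-01
# 7. drawer.recall(k: vefik) -> sosefis
# 8. drawer.keep(k: vefik, v: -858) -> sosefis
# 9. datewheel.yearhop(n: 7) -> 2217-01-01
# 10. drawer.recall(k: vefik) -> -858

Answer: 2210-01-01


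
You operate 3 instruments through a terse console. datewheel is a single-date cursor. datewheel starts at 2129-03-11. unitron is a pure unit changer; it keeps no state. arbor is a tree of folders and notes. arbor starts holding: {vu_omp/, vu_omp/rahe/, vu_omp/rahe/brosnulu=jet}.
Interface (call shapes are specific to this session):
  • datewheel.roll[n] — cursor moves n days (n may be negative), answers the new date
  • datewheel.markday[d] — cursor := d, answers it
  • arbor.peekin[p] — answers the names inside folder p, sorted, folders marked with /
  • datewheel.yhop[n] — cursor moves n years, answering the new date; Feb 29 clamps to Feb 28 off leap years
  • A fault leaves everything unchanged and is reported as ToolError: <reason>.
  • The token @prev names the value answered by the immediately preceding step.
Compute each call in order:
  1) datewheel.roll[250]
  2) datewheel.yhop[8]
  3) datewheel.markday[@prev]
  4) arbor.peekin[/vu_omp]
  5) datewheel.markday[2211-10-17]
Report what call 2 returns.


# datewheel.roll(250) -> 2129-11-16
# datewheel.yhop(8) -> 2137-11-16
# datewheel.markday(@prev) -> 2137-11-16
# arbor.peekin(/vu_omp) -> [rahe/]
# datewheel.markday(2211-10-17) -> 2211-10-17

Answer: 2137-11-16


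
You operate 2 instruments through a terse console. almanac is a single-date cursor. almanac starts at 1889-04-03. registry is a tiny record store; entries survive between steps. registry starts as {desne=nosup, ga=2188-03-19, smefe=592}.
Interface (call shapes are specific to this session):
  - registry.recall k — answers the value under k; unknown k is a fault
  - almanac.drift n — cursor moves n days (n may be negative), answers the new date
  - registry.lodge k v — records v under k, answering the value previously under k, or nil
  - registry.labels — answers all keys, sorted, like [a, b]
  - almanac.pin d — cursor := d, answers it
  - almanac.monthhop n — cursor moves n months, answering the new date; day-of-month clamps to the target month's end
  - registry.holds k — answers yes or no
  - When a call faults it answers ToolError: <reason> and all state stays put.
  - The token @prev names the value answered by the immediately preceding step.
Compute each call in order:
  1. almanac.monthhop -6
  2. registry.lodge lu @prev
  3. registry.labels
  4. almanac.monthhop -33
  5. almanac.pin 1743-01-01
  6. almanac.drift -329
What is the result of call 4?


→ almanac.monthhop(n=-6)
← 1888-10-03
→ registry.lodge(k=lu, v=@prev)
← nil
→ registry.labels()
← [desne, ga, lu, smefe]
→ almanac.monthhop(n=-33)
← 1886-01-03
→ almanac.pin(d=1743-01-01)
← 1743-01-01
→ almanac.drift(n=-329)
← 1742-02-06

Answer: 1886-01-03


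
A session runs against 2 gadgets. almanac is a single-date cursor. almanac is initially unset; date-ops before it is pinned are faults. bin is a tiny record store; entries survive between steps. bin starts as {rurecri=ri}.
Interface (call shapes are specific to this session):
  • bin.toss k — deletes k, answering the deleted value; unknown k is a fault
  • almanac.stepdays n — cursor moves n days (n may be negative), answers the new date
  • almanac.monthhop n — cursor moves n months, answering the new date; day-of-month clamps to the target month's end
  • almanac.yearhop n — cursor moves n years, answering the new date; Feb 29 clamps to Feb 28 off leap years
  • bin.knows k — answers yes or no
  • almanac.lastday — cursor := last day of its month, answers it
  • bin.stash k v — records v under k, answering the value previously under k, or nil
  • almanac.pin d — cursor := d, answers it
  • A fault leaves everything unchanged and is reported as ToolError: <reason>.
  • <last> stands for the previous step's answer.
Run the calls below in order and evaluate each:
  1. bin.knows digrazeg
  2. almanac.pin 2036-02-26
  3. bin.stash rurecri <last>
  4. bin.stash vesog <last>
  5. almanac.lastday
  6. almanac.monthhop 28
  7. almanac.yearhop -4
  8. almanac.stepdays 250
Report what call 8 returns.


Next I call bin.knows with k: digrazeg: no.
I run almanac.pin with d: 2036-02-26, giving 2036-02-26.
I run bin.stash with k: rurecri, v: <last>, giving ri.
Now I run bin.stash with k: vesog, v: <last>, — result: nil.
Calling almanac.lastday(), and see 2036-02-29.
Calling almanac.monthhop with n: 28, → 2038-06-29.
I try almanac.yearhop with n: -4, and see 2034-06-29.
Invoking almanac.stepdays with n: 250, and see 2035-03-06.

Answer: 2035-03-06


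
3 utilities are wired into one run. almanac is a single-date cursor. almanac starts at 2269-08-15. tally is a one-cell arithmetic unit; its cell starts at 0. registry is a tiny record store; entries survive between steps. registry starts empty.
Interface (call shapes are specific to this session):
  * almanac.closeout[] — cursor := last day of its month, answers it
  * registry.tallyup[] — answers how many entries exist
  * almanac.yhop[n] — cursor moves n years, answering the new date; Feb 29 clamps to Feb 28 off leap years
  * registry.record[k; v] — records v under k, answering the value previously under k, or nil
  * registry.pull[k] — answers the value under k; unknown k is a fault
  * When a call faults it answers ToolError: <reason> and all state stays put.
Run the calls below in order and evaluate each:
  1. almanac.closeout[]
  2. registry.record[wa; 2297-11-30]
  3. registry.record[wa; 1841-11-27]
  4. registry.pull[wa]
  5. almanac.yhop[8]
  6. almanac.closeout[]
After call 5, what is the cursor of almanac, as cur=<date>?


>>> almanac.closeout
  2269-08-31
>>> registry.record k: wa v: 2297-11-30
  nil
>>> registry.record k: wa v: 1841-11-27
  2297-11-30
>>> registry.pull k: wa
  1841-11-27
>>> almanac.yhop n: 8
  2277-08-31
>>> almanac.closeout
  2277-08-31

Answer: cur=2277-08-31


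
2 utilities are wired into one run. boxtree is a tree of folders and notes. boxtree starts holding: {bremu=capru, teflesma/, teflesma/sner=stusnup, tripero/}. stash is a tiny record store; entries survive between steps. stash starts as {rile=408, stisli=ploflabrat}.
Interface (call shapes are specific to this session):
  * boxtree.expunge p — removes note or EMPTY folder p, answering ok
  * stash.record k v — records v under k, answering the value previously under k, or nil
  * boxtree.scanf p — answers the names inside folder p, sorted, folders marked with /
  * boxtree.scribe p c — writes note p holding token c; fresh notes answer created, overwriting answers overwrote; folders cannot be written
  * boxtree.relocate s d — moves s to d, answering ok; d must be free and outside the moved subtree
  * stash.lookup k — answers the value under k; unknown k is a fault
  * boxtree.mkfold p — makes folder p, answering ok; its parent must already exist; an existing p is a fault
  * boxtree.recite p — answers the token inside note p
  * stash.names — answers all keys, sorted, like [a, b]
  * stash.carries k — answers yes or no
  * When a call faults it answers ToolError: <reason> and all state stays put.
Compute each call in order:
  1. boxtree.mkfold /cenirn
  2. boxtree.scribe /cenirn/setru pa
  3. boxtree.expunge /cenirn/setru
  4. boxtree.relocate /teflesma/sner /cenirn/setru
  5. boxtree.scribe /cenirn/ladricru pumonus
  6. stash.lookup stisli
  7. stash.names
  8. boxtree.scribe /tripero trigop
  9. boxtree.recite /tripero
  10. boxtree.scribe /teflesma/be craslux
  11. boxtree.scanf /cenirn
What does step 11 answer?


Answer: [ladricru, setru]

Derivation:
~$ boxtree.mkfold p=/cenirn
  ok
~$ boxtree.scribe p=/cenirn/setru c=pa
  created
~$ boxtree.expunge p=/cenirn/setru
  ok
~$ boxtree.relocate s=/teflesma/sner d=/cenirn/setru
  ok
~$ boxtree.scribe p=/cenirn/ladricru c=pumonus
  created
~$ stash.lookup k=stisli
  ploflabrat
~$ stash.names
  [rile, stisli]
~$ boxtree.scribe p=/tripero c=trigop
  ToolError: is a directory
~$ boxtree.recite p=/tripero
  ToolError: is a directory
~$ boxtree.scribe p=/teflesma/be c=craslux
  created
~$ boxtree.scanf p=/cenirn
  [ladricru, setru]


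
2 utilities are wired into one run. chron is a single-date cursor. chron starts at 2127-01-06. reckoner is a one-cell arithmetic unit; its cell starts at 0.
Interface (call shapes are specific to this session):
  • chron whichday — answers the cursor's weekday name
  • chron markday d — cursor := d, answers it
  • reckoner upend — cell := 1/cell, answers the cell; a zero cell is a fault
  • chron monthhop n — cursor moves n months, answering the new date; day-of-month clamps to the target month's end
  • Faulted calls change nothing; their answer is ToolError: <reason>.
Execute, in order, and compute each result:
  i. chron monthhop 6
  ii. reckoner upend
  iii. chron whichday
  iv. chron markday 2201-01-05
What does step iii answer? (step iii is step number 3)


% chron monthhop n=6
= 2127-07-06
% reckoner upend
= ToolError: reciprocal of zero
% chron whichday
= Sunday
% chron markday d=2201-01-05
= 2201-01-05

Answer: Sunday


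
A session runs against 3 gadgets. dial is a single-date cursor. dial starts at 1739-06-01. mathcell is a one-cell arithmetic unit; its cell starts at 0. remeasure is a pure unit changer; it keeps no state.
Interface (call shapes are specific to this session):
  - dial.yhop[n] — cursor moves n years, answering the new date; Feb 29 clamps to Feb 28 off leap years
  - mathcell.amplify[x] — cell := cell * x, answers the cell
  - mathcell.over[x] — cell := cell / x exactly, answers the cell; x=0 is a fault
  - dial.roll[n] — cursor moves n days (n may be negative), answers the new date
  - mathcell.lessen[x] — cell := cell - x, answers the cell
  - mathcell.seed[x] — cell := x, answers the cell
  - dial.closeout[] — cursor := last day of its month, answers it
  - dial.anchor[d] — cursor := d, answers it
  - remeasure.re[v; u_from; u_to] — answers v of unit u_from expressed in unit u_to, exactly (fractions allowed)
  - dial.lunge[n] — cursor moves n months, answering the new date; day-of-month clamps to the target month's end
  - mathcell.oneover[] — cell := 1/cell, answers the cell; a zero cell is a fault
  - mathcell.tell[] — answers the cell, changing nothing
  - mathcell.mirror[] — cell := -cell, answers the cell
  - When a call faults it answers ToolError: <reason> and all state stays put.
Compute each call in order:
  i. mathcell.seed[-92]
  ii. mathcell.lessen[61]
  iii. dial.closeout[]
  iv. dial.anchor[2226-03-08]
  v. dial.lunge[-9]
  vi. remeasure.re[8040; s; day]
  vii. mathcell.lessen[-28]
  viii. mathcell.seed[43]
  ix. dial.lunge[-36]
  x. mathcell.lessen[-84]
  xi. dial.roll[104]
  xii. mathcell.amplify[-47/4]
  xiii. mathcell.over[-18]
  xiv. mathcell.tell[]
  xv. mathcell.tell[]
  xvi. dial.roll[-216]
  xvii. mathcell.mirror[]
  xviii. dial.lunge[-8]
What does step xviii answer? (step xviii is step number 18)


% mathcell.seed(-92) ~> -92
% mathcell.lessen(61) ~> -153
% dial.closeout() ~> 1739-06-30
% dial.anchor(2226-03-08) ~> 2226-03-08
% dial.lunge(-9) ~> 2225-06-08
% remeasure.re(8040, s, day) ~> 67/720
% mathcell.lessen(-28) ~> -125
% mathcell.seed(43) ~> 43
% dial.lunge(-36) ~> 2222-06-08
% mathcell.lessen(-84) ~> 127
% dial.roll(104) ~> 2222-09-20
% mathcell.amplify(-47/4) ~> -5969/4
% mathcell.over(-18) ~> 5969/72
% mathcell.tell() ~> 5969/72
% mathcell.tell() ~> 5969/72
% dial.roll(-216) ~> 2222-02-16
% mathcell.mirror() ~> -5969/72
% dial.lunge(-8) ~> 2221-06-16

Answer: 2221-06-16
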